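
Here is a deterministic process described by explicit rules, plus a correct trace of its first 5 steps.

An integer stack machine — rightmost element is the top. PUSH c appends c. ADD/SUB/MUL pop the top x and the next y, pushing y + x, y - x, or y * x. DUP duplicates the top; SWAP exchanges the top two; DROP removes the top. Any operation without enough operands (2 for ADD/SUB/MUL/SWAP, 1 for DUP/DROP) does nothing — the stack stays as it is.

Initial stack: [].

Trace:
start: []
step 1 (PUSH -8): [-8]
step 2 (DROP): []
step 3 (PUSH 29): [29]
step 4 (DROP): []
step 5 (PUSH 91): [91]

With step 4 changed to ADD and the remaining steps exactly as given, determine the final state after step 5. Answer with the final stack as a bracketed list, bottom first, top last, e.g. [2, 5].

(re-executing from step 4 with the substitution; state before step 4: [29])
step 4 (ADD): [29]
step 5 (PUSH 91): [29, 91]

[29, 91]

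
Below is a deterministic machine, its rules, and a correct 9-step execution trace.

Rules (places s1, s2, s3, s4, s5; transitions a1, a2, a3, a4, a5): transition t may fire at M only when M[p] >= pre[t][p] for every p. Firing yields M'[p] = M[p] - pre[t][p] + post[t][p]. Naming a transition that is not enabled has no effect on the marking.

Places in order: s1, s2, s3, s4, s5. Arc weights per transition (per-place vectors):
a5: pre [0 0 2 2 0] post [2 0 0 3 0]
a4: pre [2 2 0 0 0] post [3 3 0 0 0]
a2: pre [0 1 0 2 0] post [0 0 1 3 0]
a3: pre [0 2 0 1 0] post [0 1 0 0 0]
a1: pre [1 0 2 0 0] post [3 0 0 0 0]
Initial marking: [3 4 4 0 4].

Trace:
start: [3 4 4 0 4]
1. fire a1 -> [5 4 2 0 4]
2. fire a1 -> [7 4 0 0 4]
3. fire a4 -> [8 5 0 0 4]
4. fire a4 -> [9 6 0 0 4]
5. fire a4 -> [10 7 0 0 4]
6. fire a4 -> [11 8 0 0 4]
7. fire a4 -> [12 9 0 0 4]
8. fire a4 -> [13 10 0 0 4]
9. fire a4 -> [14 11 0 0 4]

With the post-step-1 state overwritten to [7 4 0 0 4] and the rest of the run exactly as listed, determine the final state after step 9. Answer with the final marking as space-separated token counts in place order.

state after step 1 := [7 4 0 0 4]
2. fire a1 -> [7 4 0 0 4]
3. fire a4 -> [8 5 0 0 4]
4. fire a4 -> [9 6 0 0 4]
5. fire a4 -> [10 7 0 0 4]
6. fire a4 -> [11 8 0 0 4]
7. fire a4 -> [12 9 0 0 4]
8. fire a4 -> [13 10 0 0 4]
9. fire a4 -> [14 11 0 0 4]

14 11 0 0 4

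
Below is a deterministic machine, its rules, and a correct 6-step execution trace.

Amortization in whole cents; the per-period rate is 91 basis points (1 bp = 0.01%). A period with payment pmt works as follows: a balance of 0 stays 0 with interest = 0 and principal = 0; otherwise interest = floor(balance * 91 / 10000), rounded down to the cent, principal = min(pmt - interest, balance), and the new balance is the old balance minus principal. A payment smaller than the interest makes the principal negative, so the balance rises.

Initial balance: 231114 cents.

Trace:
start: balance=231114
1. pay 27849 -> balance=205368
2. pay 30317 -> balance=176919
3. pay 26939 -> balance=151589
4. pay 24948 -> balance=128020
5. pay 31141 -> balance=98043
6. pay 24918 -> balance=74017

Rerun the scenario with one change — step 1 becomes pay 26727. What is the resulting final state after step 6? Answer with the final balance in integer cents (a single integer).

75192

(re-executing from step 1 with the substitution; state before step 1: balance=231114)
1. pay 26727 -> balance=206490
2. pay 30317 -> balance=178052
3. pay 26939 -> balance=152733
4. pay 24948 -> balance=129174
5. pay 31141 -> balance=99208
6. pay 24918 -> balance=75192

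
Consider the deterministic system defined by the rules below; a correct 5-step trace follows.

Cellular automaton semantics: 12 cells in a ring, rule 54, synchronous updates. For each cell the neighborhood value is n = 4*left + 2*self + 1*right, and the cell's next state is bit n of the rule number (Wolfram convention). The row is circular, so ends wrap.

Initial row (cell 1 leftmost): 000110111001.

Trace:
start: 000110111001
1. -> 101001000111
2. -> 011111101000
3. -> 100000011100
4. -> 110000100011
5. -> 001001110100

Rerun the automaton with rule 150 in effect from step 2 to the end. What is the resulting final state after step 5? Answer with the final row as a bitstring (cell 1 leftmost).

(re-executing steps 2..5 under rule 150; state before step 2: 101001000111)
2. -> 001111101011
3. -> 110111001000
4. -> 000010111101
5. -> 100110011001

100110011001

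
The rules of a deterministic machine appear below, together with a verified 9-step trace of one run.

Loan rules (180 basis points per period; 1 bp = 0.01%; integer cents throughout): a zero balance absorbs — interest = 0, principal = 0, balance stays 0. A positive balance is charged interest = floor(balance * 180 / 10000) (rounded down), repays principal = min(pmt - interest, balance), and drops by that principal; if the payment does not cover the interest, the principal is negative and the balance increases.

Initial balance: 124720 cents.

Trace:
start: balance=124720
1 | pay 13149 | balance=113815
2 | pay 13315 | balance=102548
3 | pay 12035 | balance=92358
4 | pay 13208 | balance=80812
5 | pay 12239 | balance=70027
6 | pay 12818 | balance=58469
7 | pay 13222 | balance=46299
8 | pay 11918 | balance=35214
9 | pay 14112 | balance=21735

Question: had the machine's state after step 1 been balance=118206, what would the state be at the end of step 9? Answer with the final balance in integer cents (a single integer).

26801

state after step 1 := balance=118206
2 | pay 13315 | balance=107018
3 | pay 12035 | balance=96909
4 | pay 13208 | balance=85445
5 | pay 12239 | balance=74744
6 | pay 12818 | balance=63271
7 | pay 13222 | balance=51187
8 | pay 11918 | balance=40190
9 | pay 14112 | balance=26801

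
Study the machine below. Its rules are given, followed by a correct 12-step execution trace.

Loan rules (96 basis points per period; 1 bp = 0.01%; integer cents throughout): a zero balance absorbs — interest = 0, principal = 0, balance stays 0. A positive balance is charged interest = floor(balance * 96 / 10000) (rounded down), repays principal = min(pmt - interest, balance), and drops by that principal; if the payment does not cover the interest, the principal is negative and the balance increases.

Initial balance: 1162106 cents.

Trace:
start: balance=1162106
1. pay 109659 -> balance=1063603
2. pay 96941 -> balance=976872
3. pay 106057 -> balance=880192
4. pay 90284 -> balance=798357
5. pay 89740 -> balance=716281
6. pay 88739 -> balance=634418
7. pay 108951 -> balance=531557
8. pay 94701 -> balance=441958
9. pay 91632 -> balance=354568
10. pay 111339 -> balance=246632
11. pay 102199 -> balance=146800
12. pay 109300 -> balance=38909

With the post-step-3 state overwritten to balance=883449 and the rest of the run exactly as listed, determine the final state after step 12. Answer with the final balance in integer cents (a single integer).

42460

state after step 3 := balance=883449
4. pay 90284 -> balance=801646
5. pay 89740 -> balance=719601
6. pay 88739 -> balance=637770
7. pay 108951 -> balance=534941
8. pay 94701 -> balance=445375
9. pay 91632 -> balance=358018
10. pay 111339 -> balance=250115
11. pay 102199 -> balance=150317
12. pay 109300 -> balance=42460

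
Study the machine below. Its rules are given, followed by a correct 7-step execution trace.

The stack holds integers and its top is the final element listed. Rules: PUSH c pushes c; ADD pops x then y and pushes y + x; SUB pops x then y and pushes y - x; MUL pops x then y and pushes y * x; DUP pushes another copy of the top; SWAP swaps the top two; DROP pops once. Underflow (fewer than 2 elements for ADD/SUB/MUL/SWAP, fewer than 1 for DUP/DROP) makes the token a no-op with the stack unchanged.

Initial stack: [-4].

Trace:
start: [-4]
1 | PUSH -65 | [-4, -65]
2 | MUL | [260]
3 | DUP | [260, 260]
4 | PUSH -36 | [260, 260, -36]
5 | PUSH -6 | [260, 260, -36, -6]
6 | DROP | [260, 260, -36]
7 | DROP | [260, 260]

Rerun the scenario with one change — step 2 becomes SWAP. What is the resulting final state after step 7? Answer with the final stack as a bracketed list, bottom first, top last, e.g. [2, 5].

(re-executing from step 2 with the substitution; state before step 2: [-4, -65])
2 | SWAP | [-65, -4]
3 | DUP | [-65, -4, -4]
4 | PUSH -36 | [-65, -4, -4, -36]
5 | PUSH -6 | [-65, -4, -4, -36, -6]
6 | DROP | [-65, -4, -4, -36]
7 | DROP | [-65, -4, -4]

[-65, -4, -4]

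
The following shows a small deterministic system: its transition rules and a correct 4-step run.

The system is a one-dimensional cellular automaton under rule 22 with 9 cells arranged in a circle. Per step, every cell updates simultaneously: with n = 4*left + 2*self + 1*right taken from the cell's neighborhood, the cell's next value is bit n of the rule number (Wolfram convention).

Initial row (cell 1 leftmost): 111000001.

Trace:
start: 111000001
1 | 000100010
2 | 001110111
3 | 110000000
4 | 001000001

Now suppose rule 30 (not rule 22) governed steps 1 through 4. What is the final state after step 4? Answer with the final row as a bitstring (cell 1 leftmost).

(re-executing steps 1..4 under rule 30; state before step 1: 111000001)
1 | 000100011
2 | 101110110
3 | 101000100
4 | 101101111

101101111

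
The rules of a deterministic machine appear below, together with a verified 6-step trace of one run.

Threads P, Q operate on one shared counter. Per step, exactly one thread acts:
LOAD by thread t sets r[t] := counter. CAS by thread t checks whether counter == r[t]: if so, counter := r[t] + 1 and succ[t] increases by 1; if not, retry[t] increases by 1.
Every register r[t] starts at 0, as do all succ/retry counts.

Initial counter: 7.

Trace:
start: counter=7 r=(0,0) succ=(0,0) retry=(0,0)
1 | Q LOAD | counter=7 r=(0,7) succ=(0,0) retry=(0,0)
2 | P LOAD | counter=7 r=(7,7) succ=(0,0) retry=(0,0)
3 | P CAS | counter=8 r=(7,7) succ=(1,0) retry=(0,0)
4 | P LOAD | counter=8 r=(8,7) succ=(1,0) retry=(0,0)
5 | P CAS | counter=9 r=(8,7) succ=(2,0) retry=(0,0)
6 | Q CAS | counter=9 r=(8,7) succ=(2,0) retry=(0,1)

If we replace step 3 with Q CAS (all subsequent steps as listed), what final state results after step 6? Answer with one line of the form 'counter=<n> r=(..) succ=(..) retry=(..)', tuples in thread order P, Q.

counter=9 r=(8,7) succ=(1,1) retry=(0,1)

(re-executing from step 3 with the substitution; state before step 3: counter=7 r=(7,7) succ=(0,0) retry=(0,0))
3 | Q CAS | counter=8 r=(7,7) succ=(0,1) retry=(0,0)
4 | P LOAD | counter=8 r=(8,7) succ=(0,1) retry=(0,0)
5 | P CAS | counter=9 r=(8,7) succ=(1,1) retry=(0,0)
6 | Q CAS | counter=9 r=(8,7) succ=(1,1) retry=(0,1)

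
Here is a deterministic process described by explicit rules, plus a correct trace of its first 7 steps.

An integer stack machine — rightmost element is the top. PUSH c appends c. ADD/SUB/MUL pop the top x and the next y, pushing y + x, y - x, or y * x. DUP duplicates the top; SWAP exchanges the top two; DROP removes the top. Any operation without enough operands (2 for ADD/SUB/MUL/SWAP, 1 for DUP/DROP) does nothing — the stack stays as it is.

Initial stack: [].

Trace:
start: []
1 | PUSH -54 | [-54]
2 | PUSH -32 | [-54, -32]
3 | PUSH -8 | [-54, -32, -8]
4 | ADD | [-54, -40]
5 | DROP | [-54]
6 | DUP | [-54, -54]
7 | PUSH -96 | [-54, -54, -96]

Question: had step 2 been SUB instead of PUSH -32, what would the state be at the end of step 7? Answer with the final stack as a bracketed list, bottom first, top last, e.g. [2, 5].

(re-executing from step 2 with the substitution; state before step 2: [-54])
2 | SUB | [-54]
3 | PUSH -8 | [-54, -8]
4 | ADD | [-62]
5 | DROP | []
6 | DUP | []
7 | PUSH -96 | [-96]

[-96]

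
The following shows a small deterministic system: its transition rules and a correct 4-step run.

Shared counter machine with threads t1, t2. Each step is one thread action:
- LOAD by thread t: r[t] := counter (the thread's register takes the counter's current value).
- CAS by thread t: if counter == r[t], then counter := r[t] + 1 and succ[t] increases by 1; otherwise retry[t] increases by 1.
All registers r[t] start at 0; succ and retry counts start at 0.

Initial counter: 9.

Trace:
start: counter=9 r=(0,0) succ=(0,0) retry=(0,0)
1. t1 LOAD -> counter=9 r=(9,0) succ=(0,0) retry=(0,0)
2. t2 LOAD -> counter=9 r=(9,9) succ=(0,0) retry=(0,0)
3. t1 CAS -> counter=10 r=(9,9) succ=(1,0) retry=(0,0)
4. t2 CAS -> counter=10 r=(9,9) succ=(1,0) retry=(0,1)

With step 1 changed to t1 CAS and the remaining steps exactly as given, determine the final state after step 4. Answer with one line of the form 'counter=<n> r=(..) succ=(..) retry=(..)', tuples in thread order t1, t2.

counter=10 r=(0,9) succ=(0,1) retry=(2,0)

(re-executing from step 1 with the substitution; state before step 1: counter=9 r=(0,0) succ=(0,0) retry=(0,0))
1. t1 CAS -> counter=9 r=(0,0) succ=(0,0) retry=(1,0)
2. t2 LOAD -> counter=9 r=(0,9) succ=(0,0) retry=(1,0)
3. t1 CAS -> counter=9 r=(0,9) succ=(0,0) retry=(2,0)
4. t2 CAS -> counter=10 r=(0,9) succ=(0,1) retry=(2,0)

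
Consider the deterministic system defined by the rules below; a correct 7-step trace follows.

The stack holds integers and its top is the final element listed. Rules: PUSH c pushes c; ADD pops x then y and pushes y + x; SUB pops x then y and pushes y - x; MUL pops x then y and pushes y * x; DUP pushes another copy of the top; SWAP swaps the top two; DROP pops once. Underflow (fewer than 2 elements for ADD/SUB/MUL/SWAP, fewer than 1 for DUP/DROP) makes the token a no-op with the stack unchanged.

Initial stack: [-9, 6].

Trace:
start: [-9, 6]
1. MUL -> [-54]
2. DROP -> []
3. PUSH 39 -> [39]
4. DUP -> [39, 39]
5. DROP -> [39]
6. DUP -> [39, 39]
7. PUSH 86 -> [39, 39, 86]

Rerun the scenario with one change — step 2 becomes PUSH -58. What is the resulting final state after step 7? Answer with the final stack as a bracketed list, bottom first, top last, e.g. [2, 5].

(re-executing from step 2 with the substitution; state before step 2: [-54])
2. PUSH -58 -> [-54, -58]
3. PUSH 39 -> [-54, -58, 39]
4. DUP -> [-54, -58, 39, 39]
5. DROP -> [-54, -58, 39]
6. DUP -> [-54, -58, 39, 39]
7. PUSH 86 -> [-54, -58, 39, 39, 86]

[-54, -58, 39, 39, 86]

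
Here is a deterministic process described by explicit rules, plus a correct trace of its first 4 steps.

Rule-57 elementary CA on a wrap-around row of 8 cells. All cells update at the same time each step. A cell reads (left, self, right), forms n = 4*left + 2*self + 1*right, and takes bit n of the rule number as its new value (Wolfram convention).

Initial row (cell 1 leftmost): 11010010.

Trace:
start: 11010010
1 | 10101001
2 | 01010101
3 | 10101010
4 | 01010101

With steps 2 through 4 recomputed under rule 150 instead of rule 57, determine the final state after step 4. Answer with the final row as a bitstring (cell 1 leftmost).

(re-executing steps 2..4 under rule 150; state before step 2: 10101001)
2 | 00101110
3 | 01100101
4 | 00011101

00011101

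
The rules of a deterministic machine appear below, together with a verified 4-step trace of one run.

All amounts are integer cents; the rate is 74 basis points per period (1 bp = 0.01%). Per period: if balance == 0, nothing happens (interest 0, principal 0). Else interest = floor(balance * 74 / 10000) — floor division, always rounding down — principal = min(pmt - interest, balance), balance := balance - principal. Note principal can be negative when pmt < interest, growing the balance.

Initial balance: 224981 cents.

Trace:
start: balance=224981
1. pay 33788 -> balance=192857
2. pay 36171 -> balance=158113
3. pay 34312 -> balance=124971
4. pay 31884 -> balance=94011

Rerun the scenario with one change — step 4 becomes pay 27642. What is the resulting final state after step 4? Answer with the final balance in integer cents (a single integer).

(re-executing from step 4 with the substitution; state before step 4: balance=124971)
4. pay 27642 -> balance=98253

98253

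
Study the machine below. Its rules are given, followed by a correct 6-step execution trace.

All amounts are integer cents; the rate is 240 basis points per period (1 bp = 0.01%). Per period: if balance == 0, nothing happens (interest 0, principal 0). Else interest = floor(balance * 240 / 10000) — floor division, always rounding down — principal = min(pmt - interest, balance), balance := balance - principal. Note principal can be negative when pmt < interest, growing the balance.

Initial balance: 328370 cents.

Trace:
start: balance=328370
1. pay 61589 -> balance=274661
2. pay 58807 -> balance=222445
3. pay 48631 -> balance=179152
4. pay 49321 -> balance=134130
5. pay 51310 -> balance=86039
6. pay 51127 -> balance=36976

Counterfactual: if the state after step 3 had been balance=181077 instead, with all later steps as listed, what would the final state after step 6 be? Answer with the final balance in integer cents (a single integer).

state after step 3 := balance=181077
4. pay 49321 -> balance=136101
5. pay 51310 -> balance=88057
6. pay 51127 -> balance=39043

39043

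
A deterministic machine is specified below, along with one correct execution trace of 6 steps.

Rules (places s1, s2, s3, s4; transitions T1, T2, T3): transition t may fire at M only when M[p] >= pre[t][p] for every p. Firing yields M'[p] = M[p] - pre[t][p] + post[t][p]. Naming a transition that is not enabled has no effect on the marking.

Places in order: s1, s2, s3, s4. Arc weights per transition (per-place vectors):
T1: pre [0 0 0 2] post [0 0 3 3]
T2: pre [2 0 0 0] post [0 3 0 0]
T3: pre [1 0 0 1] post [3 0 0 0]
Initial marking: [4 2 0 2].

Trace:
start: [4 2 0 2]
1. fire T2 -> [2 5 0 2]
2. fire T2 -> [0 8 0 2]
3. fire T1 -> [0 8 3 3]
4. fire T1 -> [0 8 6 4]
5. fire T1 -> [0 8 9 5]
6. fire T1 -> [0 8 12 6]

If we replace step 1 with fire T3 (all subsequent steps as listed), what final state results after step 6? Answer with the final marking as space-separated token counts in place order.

4 5 0 1

(re-executing from step 1 with the substitution; state before step 1: [4 2 0 2])
1. fire T3 -> [6 2 0 1]
2. fire T2 -> [4 5 0 1]
3. fire T1 -> [4 5 0 1]
4. fire T1 -> [4 5 0 1]
5. fire T1 -> [4 5 0 1]
6. fire T1 -> [4 5 0 1]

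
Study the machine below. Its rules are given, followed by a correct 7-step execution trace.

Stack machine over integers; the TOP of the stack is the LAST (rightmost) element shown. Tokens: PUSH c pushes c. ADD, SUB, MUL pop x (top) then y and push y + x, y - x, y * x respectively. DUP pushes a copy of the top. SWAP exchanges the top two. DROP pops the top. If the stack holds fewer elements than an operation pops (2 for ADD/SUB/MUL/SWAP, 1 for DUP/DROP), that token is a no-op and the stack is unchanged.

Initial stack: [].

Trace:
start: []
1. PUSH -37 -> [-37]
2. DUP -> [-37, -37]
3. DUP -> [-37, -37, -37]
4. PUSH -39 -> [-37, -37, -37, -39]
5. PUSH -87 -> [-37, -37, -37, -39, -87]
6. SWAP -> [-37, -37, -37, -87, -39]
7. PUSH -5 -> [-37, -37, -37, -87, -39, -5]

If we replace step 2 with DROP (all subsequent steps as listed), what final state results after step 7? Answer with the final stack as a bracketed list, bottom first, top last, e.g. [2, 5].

(re-executing from step 2 with the substitution; state before step 2: [-37])
2. DROP -> []
3. DUP -> []
4. PUSH -39 -> [-39]
5. PUSH -87 -> [-39, -87]
6. SWAP -> [-87, -39]
7. PUSH -5 -> [-87, -39, -5]

[-87, -39, -5]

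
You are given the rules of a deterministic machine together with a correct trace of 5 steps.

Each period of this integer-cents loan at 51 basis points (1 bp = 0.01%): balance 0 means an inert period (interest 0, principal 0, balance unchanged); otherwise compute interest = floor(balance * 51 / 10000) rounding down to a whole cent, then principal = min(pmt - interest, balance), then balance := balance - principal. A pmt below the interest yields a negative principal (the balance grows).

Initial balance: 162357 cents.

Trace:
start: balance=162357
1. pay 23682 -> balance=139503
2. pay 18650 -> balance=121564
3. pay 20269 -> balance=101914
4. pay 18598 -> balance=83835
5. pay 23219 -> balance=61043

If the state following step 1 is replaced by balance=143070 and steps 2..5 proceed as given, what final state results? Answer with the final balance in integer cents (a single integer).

state after step 1 := balance=143070
2. pay 18650 -> balance=125149
3. pay 20269 -> balance=105518
4. pay 18598 -> balance=87458
5. pay 23219 -> balance=64685

64685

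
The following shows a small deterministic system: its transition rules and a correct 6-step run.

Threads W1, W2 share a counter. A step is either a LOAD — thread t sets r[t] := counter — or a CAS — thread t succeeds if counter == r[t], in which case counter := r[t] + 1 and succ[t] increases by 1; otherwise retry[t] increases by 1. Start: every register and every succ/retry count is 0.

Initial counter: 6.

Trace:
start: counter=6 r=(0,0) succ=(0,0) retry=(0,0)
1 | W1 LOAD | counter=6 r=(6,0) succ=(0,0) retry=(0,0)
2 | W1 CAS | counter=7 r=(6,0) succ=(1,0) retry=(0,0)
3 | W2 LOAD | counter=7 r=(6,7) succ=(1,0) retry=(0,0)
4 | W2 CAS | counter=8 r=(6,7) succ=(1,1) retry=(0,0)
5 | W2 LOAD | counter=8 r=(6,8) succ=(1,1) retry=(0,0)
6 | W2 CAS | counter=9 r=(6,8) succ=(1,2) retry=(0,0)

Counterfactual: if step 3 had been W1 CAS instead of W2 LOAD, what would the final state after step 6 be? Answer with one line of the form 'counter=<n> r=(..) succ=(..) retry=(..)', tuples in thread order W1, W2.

counter=8 r=(6,7) succ=(1,1) retry=(1,1)

(re-executing from step 3 with the substitution; state before step 3: counter=7 r=(6,0) succ=(1,0) retry=(0,0))
3 | W1 CAS | counter=7 r=(6,0) succ=(1,0) retry=(1,0)
4 | W2 CAS | counter=7 r=(6,0) succ=(1,0) retry=(1,1)
5 | W2 LOAD | counter=7 r=(6,7) succ=(1,0) retry=(1,1)
6 | W2 CAS | counter=8 r=(6,7) succ=(1,1) retry=(1,1)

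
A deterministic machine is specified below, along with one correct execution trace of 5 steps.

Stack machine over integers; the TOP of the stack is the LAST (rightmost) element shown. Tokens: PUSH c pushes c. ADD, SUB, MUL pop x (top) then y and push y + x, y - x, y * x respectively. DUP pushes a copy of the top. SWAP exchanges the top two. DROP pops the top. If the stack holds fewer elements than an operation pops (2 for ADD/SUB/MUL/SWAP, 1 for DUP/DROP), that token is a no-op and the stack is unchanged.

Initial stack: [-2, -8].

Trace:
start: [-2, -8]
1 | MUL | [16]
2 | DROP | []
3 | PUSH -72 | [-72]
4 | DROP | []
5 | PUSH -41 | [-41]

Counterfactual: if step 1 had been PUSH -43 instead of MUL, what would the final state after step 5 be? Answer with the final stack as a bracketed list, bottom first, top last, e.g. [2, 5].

(re-executing from step 1 with the substitution; state before step 1: [-2, -8])
1 | PUSH -43 | [-2, -8, -43]
2 | DROP | [-2, -8]
3 | PUSH -72 | [-2, -8, -72]
4 | DROP | [-2, -8]
5 | PUSH -41 | [-2, -8, -41]

[-2, -8, -41]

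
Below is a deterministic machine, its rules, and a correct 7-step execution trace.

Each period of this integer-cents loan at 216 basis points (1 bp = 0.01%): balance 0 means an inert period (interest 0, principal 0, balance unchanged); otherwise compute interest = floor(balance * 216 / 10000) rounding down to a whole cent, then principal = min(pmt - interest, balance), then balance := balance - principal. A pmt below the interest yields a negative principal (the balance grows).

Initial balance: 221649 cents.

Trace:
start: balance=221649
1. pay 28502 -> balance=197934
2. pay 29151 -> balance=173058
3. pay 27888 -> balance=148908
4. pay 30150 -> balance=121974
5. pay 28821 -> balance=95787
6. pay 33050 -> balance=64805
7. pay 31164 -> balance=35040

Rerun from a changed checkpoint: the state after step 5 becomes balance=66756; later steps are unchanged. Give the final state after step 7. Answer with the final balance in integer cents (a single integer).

state after step 5 := balance=66756
6. pay 33050 -> balance=35147
7. pay 31164 -> balance=4742

4742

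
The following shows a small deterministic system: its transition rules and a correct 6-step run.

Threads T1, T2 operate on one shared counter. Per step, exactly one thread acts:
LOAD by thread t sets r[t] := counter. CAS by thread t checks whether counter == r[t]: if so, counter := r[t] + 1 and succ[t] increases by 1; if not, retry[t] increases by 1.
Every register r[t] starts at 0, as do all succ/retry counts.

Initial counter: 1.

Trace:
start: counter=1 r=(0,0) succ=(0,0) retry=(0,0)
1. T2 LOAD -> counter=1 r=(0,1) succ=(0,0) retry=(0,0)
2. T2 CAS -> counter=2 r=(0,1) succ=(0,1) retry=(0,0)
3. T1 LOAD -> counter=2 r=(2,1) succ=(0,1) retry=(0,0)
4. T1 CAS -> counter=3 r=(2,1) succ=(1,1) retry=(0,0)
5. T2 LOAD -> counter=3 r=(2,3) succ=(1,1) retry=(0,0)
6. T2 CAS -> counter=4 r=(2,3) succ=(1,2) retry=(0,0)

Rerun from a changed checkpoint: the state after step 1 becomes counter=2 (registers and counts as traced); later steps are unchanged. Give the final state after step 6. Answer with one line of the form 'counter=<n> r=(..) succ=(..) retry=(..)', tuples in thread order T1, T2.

counter=4 r=(2,3) succ=(1,1) retry=(0,1)

state after step 1 := counter=2 r=(0,1) succ=(0,0) retry=(0,0)
2. T2 CAS -> counter=2 r=(0,1) succ=(0,0) retry=(0,1)
3. T1 LOAD -> counter=2 r=(2,1) succ=(0,0) retry=(0,1)
4. T1 CAS -> counter=3 r=(2,1) succ=(1,0) retry=(0,1)
5. T2 LOAD -> counter=3 r=(2,3) succ=(1,0) retry=(0,1)
6. T2 CAS -> counter=4 r=(2,3) succ=(1,1) retry=(0,1)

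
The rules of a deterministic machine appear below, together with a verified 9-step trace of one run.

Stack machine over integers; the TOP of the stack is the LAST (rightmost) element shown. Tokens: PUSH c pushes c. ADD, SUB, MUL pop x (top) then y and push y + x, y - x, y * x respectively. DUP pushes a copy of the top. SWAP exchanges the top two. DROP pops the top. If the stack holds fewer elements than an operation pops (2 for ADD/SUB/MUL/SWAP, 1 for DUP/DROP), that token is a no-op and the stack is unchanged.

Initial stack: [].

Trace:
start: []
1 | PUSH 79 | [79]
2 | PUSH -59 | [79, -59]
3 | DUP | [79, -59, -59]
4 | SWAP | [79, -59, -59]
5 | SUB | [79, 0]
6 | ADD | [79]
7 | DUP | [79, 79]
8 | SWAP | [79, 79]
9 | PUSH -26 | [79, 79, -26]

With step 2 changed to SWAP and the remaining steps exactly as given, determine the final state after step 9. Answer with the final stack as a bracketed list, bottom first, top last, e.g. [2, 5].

[0, 0, -26]

(re-executing from step 2 with the substitution; state before step 2: [79])
2 | SWAP | [79]
3 | DUP | [79, 79]
4 | SWAP | [79, 79]
5 | SUB | [0]
6 | ADD | [0]
7 | DUP | [0, 0]
8 | SWAP | [0, 0]
9 | PUSH -26 | [0, 0, -26]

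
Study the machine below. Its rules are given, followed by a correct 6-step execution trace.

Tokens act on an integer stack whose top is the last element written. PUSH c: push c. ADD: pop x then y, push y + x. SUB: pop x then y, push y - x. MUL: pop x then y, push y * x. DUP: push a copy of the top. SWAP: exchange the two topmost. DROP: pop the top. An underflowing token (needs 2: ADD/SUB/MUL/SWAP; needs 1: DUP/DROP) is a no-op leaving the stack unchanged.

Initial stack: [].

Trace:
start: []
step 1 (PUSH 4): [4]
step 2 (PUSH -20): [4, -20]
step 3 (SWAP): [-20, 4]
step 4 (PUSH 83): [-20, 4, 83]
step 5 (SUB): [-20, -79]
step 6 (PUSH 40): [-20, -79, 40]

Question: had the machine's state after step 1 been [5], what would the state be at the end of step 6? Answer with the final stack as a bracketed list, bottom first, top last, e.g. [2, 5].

state after step 1 := [5]
step 2 (PUSH -20): [5, -20]
step 3 (SWAP): [-20, 5]
step 4 (PUSH 83): [-20, 5, 83]
step 5 (SUB): [-20, -78]
step 6 (PUSH 40): [-20, -78, 40]

[-20, -78, 40]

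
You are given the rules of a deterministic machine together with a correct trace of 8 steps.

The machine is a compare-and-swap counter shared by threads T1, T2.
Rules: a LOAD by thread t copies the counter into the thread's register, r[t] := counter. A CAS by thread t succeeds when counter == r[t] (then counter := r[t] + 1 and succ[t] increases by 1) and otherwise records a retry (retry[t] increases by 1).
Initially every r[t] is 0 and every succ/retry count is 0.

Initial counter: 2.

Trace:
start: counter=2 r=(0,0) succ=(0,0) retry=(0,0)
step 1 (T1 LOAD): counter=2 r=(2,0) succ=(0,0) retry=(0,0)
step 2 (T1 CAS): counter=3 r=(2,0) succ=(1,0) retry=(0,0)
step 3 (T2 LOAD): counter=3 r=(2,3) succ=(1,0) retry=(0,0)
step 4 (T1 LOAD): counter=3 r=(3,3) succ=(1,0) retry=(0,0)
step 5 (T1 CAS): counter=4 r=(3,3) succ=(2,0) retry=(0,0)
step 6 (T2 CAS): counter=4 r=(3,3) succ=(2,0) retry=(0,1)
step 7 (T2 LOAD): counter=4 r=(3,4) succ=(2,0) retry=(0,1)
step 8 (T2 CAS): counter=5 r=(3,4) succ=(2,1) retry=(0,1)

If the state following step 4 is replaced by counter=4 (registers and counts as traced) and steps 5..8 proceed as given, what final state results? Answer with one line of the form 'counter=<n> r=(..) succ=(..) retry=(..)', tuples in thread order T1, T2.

state after step 4 := counter=4 r=(3,3) succ=(1,0) retry=(0,0)
step 5 (T1 CAS): counter=4 r=(3,3) succ=(1,0) retry=(1,0)
step 6 (T2 CAS): counter=4 r=(3,3) succ=(1,0) retry=(1,1)
step 7 (T2 LOAD): counter=4 r=(3,4) succ=(1,0) retry=(1,1)
step 8 (T2 CAS): counter=5 r=(3,4) succ=(1,1) retry=(1,1)

counter=5 r=(3,4) succ=(1,1) retry=(1,1)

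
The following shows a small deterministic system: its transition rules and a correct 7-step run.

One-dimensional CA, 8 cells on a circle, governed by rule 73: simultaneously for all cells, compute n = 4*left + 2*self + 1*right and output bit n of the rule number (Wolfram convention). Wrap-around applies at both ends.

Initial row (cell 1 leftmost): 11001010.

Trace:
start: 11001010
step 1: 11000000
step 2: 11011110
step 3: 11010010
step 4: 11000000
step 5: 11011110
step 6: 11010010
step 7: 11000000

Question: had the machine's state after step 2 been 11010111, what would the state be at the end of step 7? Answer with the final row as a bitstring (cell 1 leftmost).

state after step 2 := 11010111
step 3: 01000100
step 4: 00010001
step 5: 01000100
step 6: 00010001
step 7: 01000100

01000100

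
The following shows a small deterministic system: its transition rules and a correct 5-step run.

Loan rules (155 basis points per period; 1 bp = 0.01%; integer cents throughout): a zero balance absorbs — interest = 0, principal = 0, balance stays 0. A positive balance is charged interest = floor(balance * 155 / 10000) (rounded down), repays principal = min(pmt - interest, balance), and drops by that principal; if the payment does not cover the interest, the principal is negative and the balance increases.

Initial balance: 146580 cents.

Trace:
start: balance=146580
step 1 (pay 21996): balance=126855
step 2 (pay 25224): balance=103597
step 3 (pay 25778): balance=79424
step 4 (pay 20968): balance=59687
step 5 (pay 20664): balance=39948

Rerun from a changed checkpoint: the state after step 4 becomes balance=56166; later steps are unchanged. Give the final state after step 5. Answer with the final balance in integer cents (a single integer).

state after step 4 := balance=56166
step 5 (pay 20664): balance=36372

36372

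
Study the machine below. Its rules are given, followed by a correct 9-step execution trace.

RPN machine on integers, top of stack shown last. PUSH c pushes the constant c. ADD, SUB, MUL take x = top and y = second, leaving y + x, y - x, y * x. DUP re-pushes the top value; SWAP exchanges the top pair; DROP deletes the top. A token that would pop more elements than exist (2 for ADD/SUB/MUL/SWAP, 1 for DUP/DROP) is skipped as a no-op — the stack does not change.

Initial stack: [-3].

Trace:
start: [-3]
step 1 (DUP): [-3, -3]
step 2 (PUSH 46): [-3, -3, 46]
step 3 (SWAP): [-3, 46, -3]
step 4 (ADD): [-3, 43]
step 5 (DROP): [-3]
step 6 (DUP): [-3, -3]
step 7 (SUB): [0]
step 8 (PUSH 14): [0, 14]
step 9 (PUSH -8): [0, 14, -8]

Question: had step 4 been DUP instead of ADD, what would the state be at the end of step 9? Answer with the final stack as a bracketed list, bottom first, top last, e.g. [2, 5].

[-3, 46, 0, 14, -8]

(re-executing from step 4 with the substitution; state before step 4: [-3, 46, -3])
step 4 (DUP): [-3, 46, -3, -3]
step 5 (DROP): [-3, 46, -3]
step 6 (DUP): [-3, 46, -3, -3]
step 7 (SUB): [-3, 46, 0]
step 8 (PUSH 14): [-3, 46, 0, 14]
step 9 (PUSH -8): [-3, 46, 0, 14, -8]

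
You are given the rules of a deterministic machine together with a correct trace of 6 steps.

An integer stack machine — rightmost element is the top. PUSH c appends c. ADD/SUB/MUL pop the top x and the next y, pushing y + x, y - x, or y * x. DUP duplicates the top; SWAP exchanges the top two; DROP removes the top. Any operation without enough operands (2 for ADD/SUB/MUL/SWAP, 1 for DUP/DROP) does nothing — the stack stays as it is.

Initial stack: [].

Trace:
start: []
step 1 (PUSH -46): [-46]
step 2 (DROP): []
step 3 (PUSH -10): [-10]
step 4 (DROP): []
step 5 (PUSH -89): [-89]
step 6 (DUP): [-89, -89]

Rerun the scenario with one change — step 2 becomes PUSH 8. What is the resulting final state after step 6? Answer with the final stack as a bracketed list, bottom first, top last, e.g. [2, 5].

(re-executing from step 2 with the substitution; state before step 2: [-46])
step 2 (PUSH 8): [-46, 8]
step 3 (PUSH -10): [-46, 8, -10]
step 4 (DROP): [-46, 8]
step 5 (PUSH -89): [-46, 8, -89]
step 6 (DUP): [-46, 8, -89, -89]

[-46, 8, -89, -89]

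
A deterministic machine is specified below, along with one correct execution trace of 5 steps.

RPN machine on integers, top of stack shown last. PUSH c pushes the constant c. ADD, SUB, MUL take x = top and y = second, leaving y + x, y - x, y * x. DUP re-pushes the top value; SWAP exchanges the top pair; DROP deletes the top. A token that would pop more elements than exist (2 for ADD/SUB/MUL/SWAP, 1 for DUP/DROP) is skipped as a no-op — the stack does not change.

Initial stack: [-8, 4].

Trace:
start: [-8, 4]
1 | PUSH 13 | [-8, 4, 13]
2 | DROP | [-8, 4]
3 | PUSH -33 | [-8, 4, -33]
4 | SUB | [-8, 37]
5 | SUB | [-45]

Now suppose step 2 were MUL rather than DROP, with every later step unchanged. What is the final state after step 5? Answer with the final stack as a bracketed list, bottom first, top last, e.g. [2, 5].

(re-executing from step 2 with the substitution; state before step 2: [-8, 4, 13])
2 | MUL | [-8, 52]
3 | PUSH -33 | [-8, 52, -33]
4 | SUB | [-8, 85]
5 | SUB | [-93]

[-93]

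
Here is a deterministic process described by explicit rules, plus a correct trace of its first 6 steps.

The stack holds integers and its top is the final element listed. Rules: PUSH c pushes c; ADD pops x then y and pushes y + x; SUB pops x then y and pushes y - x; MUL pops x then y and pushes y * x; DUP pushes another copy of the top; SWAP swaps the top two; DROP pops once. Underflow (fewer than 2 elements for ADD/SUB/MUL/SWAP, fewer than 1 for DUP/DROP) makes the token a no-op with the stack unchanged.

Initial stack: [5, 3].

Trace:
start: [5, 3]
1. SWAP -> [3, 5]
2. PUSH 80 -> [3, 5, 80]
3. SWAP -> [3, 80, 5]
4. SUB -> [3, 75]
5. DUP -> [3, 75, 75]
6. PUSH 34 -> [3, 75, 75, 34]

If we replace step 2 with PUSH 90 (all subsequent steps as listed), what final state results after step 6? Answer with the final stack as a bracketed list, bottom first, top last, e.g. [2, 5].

(re-executing from step 2 with the substitution; state before step 2: [3, 5])
2. PUSH 90 -> [3, 5, 90]
3. SWAP -> [3, 90, 5]
4. SUB -> [3, 85]
5. DUP -> [3, 85, 85]
6. PUSH 34 -> [3, 85, 85, 34]

[3, 85, 85, 34]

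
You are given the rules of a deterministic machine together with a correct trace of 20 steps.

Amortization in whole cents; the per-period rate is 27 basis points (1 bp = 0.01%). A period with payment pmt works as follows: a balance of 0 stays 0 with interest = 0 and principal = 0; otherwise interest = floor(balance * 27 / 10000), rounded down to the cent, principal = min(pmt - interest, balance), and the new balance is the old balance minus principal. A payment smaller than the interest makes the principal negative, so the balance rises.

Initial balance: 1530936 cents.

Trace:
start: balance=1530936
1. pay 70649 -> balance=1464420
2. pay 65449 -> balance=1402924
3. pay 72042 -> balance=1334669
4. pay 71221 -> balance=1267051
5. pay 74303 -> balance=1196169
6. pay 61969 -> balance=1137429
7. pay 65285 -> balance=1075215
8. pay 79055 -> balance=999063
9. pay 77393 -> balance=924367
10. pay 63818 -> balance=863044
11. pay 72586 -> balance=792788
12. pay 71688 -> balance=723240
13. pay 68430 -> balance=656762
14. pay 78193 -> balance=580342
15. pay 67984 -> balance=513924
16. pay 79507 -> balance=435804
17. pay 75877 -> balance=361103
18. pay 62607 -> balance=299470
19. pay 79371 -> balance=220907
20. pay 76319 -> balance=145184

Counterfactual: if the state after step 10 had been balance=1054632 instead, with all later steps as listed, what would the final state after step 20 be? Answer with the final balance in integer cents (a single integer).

342009

state after step 10 := balance=1054632
11. pay 72586 -> balance=984893
12. pay 71688 -> balance=915864
13. pay 68430 -> balance=849906
14. pay 78193 -> balance=774007
15. pay 67984 -> balance=708112
16. pay 79507 -> balance=630516
17. pay 75877 -> balance=556341
18. pay 62607 -> balance=495236
19. pay 79371 -> balance=417202
20. pay 76319 -> balance=342009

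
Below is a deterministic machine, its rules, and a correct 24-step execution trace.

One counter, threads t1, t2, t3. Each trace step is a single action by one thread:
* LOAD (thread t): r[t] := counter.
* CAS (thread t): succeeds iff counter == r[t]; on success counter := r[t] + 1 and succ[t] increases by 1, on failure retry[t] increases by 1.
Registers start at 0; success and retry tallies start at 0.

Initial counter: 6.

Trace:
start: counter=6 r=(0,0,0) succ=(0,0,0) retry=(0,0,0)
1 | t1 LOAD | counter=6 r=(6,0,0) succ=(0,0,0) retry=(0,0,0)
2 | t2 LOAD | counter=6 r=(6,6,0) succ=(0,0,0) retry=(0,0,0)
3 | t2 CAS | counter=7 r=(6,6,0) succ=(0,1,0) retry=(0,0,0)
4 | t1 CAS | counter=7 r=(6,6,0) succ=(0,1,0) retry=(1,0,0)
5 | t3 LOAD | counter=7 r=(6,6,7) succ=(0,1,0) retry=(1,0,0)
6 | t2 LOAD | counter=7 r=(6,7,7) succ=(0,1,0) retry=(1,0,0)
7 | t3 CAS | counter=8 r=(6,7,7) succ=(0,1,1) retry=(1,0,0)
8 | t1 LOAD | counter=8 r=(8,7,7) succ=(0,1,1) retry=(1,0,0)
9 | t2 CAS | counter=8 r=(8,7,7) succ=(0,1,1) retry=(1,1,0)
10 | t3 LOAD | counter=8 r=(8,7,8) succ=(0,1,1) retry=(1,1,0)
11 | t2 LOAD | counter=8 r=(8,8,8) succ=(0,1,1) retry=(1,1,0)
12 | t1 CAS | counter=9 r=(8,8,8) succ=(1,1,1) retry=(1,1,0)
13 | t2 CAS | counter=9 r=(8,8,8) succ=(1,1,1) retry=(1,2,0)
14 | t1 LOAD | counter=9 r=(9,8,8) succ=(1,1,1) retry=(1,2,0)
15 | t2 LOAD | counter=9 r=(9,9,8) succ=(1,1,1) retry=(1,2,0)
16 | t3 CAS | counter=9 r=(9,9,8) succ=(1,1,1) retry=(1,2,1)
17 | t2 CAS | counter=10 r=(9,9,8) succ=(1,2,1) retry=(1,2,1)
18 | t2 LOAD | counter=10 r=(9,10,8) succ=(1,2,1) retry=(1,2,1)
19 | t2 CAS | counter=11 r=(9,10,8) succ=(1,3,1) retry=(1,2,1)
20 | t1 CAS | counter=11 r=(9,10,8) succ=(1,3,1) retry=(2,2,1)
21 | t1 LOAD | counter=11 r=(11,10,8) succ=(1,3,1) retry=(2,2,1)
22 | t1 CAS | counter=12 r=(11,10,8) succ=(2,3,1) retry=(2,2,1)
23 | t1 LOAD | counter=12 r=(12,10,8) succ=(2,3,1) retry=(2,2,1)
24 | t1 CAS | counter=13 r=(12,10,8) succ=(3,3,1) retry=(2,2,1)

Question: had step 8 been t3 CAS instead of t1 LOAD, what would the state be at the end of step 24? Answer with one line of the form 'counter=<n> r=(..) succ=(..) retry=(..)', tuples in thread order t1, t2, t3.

counter=13 r=(12,10,8) succ=(2,4,1) retry=(3,1,2)

(re-executing from step 8 with the substitution; state before step 8: counter=8 r=(6,7,7) succ=(0,1,1) retry=(1,0,0))
8 | t3 CAS | counter=8 r=(6,7,7) succ=(0,1,1) retry=(1,0,1)
9 | t2 CAS | counter=8 r=(6,7,7) succ=(0,1,1) retry=(1,1,1)
10 | t3 LOAD | counter=8 r=(6,7,8) succ=(0,1,1) retry=(1,1,1)
11 | t2 LOAD | counter=8 r=(6,8,8) succ=(0,1,1) retry=(1,1,1)
12 | t1 CAS | counter=8 r=(6,8,8) succ=(0,1,1) retry=(2,1,1)
13 | t2 CAS | counter=9 r=(6,8,8) succ=(0,2,1) retry=(2,1,1)
14 | t1 LOAD | counter=9 r=(9,8,8) succ=(0,2,1) retry=(2,1,1)
15 | t2 LOAD | counter=9 r=(9,9,8) succ=(0,2,1) retry=(2,1,1)
16 | t3 CAS | counter=9 r=(9,9,8) succ=(0,2,1) retry=(2,1,2)
17 | t2 CAS | counter=10 r=(9,9,8) succ=(0,3,1) retry=(2,1,2)
18 | t2 LOAD | counter=10 r=(9,10,8) succ=(0,3,1) retry=(2,1,2)
19 | t2 CAS | counter=11 r=(9,10,8) succ=(0,4,1) retry=(2,1,2)
20 | t1 CAS | counter=11 r=(9,10,8) succ=(0,4,1) retry=(3,1,2)
21 | t1 LOAD | counter=11 r=(11,10,8) succ=(0,4,1) retry=(3,1,2)
22 | t1 CAS | counter=12 r=(11,10,8) succ=(1,4,1) retry=(3,1,2)
23 | t1 LOAD | counter=12 r=(12,10,8) succ=(1,4,1) retry=(3,1,2)
24 | t1 CAS | counter=13 r=(12,10,8) succ=(2,4,1) retry=(3,1,2)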